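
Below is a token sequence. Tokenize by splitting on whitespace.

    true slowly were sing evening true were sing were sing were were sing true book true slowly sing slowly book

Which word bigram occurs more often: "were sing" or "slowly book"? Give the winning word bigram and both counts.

"were sing" (4 vs 1)

"were sing": 4 occurrences
"slowly book": 1 occurrence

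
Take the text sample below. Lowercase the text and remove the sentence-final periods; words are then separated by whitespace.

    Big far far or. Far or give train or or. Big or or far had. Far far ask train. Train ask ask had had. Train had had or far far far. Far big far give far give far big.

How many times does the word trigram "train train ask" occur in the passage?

Scanning the 37 overlapping trigram windows for "train train ask":
  position 19–21: train train ask

1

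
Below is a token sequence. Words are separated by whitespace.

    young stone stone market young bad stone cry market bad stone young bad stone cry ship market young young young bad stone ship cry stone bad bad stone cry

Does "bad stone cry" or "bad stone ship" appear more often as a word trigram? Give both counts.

"bad stone cry" (3 vs 1)

"bad stone cry": 3 occurrences
"bad stone ship": 1 occurrence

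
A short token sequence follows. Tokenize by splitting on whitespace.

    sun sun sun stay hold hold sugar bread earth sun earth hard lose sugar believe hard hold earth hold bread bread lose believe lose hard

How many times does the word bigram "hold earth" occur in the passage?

1

Scanning the 24 overlapping bigram windows for "hold earth":
  position 17–18: hold earth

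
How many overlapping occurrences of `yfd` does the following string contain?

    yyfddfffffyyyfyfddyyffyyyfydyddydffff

2

Sliding a length-3 window over the 37 characters (35 positions):
  position 2–4: yfd
  position 15–17: yfd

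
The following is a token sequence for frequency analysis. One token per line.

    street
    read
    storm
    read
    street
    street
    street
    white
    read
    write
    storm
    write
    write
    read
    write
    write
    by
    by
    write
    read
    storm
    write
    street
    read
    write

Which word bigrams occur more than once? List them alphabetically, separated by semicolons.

Bigram counts meeting the condition (more than once):
  read storm: 2
  read write: 3
  storm write: 2
  street read: 2
  street street: 2
  write read: 2
  write write: 2

read storm; read write; storm write; street read; street street; write read; write write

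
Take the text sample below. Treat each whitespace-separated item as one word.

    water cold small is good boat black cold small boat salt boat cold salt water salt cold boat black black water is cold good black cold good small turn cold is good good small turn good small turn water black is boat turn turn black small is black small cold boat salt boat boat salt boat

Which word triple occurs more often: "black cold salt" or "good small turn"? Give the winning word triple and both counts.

"black cold salt": 0 occurrences
"good small turn": 3 occurrences

"good small turn" (3 vs 0)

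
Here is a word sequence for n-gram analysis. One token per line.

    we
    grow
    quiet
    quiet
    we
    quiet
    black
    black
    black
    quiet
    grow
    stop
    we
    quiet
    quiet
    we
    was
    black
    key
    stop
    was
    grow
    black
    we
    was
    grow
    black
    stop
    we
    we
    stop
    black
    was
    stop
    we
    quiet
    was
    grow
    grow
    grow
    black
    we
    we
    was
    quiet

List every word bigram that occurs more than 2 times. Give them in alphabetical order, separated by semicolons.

grow black; stop we; was grow; we quiet; we was

Bigram counts meeting the condition (more than 2 times):
  grow black: 3
  stop we: 3
  was grow: 3
  we quiet: 3
  we was: 3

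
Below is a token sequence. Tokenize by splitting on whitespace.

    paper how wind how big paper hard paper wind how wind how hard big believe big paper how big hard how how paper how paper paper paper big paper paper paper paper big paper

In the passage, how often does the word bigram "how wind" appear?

Scanning the 33 overlapping bigram windows for "how wind":
  position 2–3: how wind
  position 10–11: how wind

2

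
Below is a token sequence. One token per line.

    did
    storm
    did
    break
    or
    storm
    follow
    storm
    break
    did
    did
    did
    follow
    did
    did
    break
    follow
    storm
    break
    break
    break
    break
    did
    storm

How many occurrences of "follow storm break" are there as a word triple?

2

Scanning the 22 overlapping trigram windows for "follow storm break":
  position 7–9: follow storm break
  position 17–19: follow storm break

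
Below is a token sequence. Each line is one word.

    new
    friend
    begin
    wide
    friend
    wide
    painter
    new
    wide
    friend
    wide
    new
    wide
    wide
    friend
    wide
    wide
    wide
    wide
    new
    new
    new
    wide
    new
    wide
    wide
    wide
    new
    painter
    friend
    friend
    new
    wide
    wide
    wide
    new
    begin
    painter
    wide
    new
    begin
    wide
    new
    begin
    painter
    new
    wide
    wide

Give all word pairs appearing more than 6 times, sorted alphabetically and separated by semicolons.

Bigram counts meeting the condition (more than 6 times):
  wide new: 7
  wide wide: 9

wide new; wide wide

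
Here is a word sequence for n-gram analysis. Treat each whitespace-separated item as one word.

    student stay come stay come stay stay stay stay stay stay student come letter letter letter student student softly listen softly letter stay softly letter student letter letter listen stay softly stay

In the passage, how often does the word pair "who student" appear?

Scanning the 31 overlapping bigram windows for "who student":
  (none found)

0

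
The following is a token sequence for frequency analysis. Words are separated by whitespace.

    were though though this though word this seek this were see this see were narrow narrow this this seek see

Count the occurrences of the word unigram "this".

Scanning the 20 tokens for "this":
  position 4: this
  position 7: this
  position 9: this
  position 12: this
  position 17: this
  position 18: this

6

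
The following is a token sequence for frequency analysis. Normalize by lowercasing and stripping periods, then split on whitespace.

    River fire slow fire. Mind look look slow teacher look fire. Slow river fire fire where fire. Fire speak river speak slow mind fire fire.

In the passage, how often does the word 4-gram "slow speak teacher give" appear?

0

Scanning the 22 overlapping 4-gram windows for "slow speak teacher give":
  (none found)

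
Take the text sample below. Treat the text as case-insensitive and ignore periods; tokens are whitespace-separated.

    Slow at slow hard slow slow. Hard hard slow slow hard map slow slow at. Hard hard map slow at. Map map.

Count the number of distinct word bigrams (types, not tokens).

11

22 tokens → 21 bigram windows in total.
Repeated bigrams (each contributes count−1 duplicates):
  slow at: 3
  slow hard: 3
  slow slow: 3
  hard hard: 2
  hard map: 2
  hard slow: 2
  map slow: 2
10 duplicate windows → 21 − 10 = 11 distinct.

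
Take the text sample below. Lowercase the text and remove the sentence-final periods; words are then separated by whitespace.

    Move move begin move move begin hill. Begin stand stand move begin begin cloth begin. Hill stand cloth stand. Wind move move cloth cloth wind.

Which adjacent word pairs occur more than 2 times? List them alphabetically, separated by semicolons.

Bigram counts meeting the condition (more than 2 times):
  move begin: 3
  move move: 3

move begin; move move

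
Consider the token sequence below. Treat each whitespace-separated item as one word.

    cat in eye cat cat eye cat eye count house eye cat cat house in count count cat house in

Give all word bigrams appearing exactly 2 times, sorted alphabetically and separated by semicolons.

Bigram counts meeting the condition (exactly 2 times):
  cat cat: 2
  cat eye: 2
  cat house: 2
  house in: 2

cat cat; cat eye; cat house; house in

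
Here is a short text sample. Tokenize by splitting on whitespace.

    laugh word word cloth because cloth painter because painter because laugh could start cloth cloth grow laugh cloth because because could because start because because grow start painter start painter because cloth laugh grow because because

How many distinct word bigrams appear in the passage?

28

36 tokens → 35 bigram windows in total.
Repeated bigrams (each contributes count−1 duplicates):
  because because: 3
  painter because: 3
  because cloth: 2
  cloth because: 2
  start painter: 2
7 duplicate windows → 35 − 7 = 28 distinct.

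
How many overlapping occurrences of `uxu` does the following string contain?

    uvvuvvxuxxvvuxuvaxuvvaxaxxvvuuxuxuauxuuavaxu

4

Sliding a length-3 window over the 44 characters (42 positions):
  position 13–15: uxu
  position 30–32: uxu
  position 32–34: uxu
  position 36–38: uxu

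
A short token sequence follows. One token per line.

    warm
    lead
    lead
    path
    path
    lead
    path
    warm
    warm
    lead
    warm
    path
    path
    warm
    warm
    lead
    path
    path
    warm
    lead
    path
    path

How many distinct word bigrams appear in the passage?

9

22 tokens → 21 bigram windows in total.
Repeated bigrams (each contributes count−1 duplicates):
  lead path: 4
  path path: 4
  warm lead: 4
  path warm: 3
  warm warm: 2
12 duplicate windows → 21 − 12 = 9 distinct.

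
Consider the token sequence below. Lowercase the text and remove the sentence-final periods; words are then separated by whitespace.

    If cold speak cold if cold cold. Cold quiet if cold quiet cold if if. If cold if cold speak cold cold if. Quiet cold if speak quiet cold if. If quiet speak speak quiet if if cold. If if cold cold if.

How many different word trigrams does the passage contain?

29

43 tokens → 41 trigram windows in total.
Repeated trigrams (each contributes count−1 duplicates):
  cold if if: 3
  if if cold: 3
  quiet cold if: 3
  cold cold if: 2
  cold if cold: 2
  cold speak cold: 2
  if cold cold: 2
  if cold if: 2
  … (1 more repeated)
12 duplicate windows → 41 − 12 = 29 distinct.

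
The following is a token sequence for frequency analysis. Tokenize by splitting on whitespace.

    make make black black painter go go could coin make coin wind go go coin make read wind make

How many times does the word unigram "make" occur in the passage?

Scanning the 19 tokens for "make":
  position 1: make
  position 2: make
  position 10: make
  position 16: make
  position 19: make

5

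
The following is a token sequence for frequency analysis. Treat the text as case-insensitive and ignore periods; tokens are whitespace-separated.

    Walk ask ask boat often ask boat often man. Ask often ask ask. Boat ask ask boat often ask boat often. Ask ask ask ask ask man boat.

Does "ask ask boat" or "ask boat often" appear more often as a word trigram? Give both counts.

"ask ask boat": 3 occurrences
"ask boat often": 4 occurrences

"ask boat often" (4 vs 3)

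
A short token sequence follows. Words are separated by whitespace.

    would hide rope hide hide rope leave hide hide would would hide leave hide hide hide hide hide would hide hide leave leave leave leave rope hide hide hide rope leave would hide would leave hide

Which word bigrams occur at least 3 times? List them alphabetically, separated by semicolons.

Bigram counts meeting the condition (at least 3 times):
  hide hide: 9
  hide rope: 3
  hide would: 3
  leave hide: 3
  leave leave: 3
  would hide: 4

hide hide; hide rope; hide would; leave hide; leave leave; would hide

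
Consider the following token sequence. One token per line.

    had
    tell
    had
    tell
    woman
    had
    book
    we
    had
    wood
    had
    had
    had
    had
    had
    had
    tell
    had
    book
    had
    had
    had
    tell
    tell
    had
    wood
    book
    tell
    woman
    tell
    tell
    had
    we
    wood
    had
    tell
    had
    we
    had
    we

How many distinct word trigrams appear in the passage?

29

40 tokens → 38 trigram windows in total.
Repeated trigrams (each contributes count−1 duplicates):
  had had had: 5
  had tell had: 3
  had had tell: 2
  tell had we: 2
  tell tell had: 2
9 duplicate windows → 38 − 9 = 29 distinct.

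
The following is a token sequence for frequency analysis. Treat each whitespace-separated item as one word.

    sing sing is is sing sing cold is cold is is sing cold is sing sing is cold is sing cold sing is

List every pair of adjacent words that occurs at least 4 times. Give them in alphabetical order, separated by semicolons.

Bigram counts meeting the condition (at least 4 times):
  cold is: 4
  is sing: 4

cold is; is sing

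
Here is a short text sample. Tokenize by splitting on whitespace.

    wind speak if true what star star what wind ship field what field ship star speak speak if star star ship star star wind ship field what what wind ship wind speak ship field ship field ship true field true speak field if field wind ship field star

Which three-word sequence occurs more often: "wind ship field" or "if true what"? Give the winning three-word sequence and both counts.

"wind ship field" (3 vs 1)

"wind ship field": 3 occurrences
"if true what": 1 occurrence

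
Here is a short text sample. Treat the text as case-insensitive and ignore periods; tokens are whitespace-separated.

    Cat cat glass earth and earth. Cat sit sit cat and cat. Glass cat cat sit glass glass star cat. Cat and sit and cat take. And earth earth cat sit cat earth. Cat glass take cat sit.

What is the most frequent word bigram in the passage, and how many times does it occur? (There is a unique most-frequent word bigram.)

Bigram frequencies (highest first):
  cat sit: 4
  cat cat: 3
  cat glass: 3
  earth cat: 3
  and earth: 2
  sit cat: 2
  … (18 more, each ≤ 2)

"cat sit", 4 times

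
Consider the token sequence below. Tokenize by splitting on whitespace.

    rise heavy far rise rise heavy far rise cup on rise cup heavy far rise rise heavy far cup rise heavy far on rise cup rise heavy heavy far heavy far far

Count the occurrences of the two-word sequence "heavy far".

Scanning the 31 overlapping bigram windows for "heavy far":
  position 2–3: heavy far
  position 6–7: heavy far
  position 13–14: heavy far
  position 17–18: heavy far
  position 21–22: heavy far
  position 28–29: heavy far
  position 30–31: heavy far

7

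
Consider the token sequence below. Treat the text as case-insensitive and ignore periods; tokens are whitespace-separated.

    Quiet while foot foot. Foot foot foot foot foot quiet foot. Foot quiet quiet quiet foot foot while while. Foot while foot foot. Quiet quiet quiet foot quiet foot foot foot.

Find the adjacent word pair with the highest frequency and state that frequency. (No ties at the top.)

"foot foot", 11 times

Bigram frequencies (highest first):
  foot foot: 11
  foot quiet: 4
  quiet foot: 4
  quiet quiet: 4
  while foot: 3
  foot while: 2
  … (2 more, each ≤ 1)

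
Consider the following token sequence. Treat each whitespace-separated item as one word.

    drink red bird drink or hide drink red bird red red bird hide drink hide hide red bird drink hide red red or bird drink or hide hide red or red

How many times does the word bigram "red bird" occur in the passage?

4

Scanning the 30 overlapping bigram windows for "red bird":
  position 2–3: red bird
  position 8–9: red bird
  position 11–12: red bird
  position 17–18: red bird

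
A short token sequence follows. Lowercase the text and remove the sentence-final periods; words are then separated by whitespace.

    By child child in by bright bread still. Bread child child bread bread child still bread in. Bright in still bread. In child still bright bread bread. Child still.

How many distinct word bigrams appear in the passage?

29 tokens → 28 bigram windows in total.
Repeated bigrams (each contributes count−1 duplicates):
  bread child: 3
  child still: 3
  still bread: 3
  bread bread: 2
  bread in: 2
  bright bread: 2
  child child: 2
10 duplicate windows → 28 − 10 = 18 distinct.

18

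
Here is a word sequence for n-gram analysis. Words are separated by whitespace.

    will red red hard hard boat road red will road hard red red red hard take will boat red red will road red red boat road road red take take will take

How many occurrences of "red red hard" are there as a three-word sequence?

2

Scanning the 30 overlapping trigram windows for "red red hard":
  position 2–4: red red hard
  position 13–15: red red hard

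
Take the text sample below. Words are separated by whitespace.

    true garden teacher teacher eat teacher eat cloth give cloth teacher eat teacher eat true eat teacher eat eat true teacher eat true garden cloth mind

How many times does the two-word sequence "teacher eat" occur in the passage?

6

Scanning the 25 overlapping bigram windows for "teacher eat":
  position 4–5: teacher eat
  position 6–7: teacher eat
  position 11–12: teacher eat
  position 13–14: teacher eat
  position 17–18: teacher eat
  position 21–22: teacher eat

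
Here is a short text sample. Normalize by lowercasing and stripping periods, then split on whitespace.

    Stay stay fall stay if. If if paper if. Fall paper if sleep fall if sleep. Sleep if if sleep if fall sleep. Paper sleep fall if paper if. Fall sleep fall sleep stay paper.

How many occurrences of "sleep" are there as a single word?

8

Scanning the 35 tokens for "sleep":
  position 13: sleep
  position 16: sleep
  position 17: sleep
  position 20: sleep
  position 23: sleep
  position 25: sleep
  position 31: sleep
  position 33: sleep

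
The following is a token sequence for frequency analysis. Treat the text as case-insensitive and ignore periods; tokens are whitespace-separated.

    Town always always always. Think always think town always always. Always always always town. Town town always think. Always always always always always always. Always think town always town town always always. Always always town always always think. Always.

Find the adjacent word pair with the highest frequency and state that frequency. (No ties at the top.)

Bigram frequencies (highest first):
  always always: 16
  town always: 6
  always think: 5
  think always: 3
  always town: 3
  town town: 3
  … (1 more, each ≤ 2)

"always always", 16 times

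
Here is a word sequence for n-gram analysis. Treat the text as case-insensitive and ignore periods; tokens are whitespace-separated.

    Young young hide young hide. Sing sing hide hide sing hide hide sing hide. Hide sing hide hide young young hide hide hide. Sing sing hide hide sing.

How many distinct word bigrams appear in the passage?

28 tokens → 27 bigram windows in total.
Repeated bigrams (each contributes count−1 duplicates):
  hide hide: 7
  hide sing: 6
  sing hide: 5
  young hide: 3
  hide young: 2
  sing sing: 2
  young young: 2
20 duplicate windows → 27 − 20 = 7 distinct.

7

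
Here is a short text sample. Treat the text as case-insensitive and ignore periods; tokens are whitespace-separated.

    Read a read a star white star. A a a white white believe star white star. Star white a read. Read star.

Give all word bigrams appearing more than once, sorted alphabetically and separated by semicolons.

Bigram counts meeting the condition (more than once):
  a a: 2
  a read: 2
  read a: 2
  star white: 3
  white star: 2

a a; a read; read a; star white; white star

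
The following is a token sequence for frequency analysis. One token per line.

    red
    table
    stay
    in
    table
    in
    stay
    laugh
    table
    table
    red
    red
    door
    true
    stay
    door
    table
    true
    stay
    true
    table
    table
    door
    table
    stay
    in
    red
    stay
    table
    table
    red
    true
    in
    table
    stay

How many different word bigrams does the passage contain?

25

35 tokens → 34 bigram windows in total.
Repeated bigrams (each contributes count−1 duplicates):
  table stay: 3
  table table: 3
  door table: 2
  in table: 2
  stay in: 2
  table red: 2
  true stay: 2
9 duplicate windows → 34 − 9 = 25 distinct.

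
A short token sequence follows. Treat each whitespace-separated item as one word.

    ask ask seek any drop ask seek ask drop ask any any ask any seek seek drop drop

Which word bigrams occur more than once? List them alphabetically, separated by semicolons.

Bigram counts meeting the condition (more than once):
  ask any: 2
  ask seek: 2
  drop ask: 2

ask any; ask seek; drop ask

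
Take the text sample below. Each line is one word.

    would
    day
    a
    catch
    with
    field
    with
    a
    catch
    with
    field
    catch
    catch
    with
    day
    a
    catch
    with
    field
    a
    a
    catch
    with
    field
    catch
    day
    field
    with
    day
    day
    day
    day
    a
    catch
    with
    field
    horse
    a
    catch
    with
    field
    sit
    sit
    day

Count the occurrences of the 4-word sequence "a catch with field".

Scanning the 41 overlapping 4-gram windows for "a catch with field":
  position 3–6: a catch with field
  position 8–11: a catch with field
  position 16–19: a catch with field
  position 21–24: a catch with field
  position 33–36: a catch with field
  position 38–41: a catch with field

6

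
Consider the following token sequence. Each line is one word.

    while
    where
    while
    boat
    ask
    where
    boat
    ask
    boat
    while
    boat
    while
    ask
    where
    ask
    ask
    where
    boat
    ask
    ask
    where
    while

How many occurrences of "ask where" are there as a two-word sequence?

4

Scanning the 21 overlapping bigram windows for "ask where":
  position 5–6: ask where
  position 13–14: ask where
  position 16–17: ask where
  position 20–21: ask where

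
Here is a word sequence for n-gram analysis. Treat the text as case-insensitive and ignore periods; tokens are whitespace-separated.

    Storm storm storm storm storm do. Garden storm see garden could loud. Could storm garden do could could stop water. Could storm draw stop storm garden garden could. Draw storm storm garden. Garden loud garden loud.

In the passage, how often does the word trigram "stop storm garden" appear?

1

Scanning the 34 overlapping trigram windows for "stop storm garden":
  position 24–26: stop storm garden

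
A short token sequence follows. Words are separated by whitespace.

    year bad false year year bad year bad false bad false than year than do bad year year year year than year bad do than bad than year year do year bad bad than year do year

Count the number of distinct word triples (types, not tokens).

37 tokens → 35 trigram windows in total.
Repeated trigrams (each contributes count−1 duplicates):
  bad than year: 2
  year bad false: 2
  year do year: 2
  year year year: 2
4 duplicate windows → 35 − 4 = 31 distinct.

31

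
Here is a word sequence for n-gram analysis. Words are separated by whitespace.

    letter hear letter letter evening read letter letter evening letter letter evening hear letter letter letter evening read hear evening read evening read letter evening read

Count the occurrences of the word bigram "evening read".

Scanning the 25 overlapping bigram windows for "evening read":
  position 5–6: evening read
  position 17–18: evening read
  position 20–21: evening read
  position 22–23: evening read
  position 25–26: evening read

5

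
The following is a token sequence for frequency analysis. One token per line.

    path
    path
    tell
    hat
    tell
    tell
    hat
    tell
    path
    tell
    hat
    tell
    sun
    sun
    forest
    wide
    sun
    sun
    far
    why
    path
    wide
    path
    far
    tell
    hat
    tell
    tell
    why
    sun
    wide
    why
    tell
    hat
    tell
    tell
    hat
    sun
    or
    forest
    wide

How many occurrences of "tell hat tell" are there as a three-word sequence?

5

Scanning the 39 overlapping trigram windows for "tell hat tell":
  position 3–5: tell hat tell
  position 6–8: tell hat tell
  position 10–12: tell hat tell
  position 25–27: tell hat tell
  position 33–35: tell hat tell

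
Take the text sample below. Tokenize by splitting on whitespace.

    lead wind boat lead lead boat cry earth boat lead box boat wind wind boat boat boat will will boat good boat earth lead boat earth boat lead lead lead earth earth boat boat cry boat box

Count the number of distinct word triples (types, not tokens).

33

37 tokens → 35 trigram windows in total.
Repeated trigrams (each contributes count−1 duplicates):
  boat lead lead: 2
  earth boat lead: 2
2 duplicate windows → 35 − 2 = 33 distinct.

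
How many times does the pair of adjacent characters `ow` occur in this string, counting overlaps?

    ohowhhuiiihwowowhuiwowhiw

4

Sliding a length-2 window over the 25 characters (24 positions):
  position 3–4: ow
  position 13–14: ow
  position 15–16: ow
  position 21–22: ow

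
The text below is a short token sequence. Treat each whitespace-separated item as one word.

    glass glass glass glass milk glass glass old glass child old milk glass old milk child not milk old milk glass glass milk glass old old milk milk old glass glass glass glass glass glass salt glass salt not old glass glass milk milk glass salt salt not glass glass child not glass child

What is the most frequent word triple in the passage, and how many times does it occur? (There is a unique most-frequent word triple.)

Trigram frequencies (highest first):
  glass glass glass: 6
  glass glass milk: 3
  glass milk glass: 2
  milk glass glass: 2
  old milk glass: 2
  milk glass old: 2
  … (34 more, each ≤ 2)

"glass glass glass", 6 times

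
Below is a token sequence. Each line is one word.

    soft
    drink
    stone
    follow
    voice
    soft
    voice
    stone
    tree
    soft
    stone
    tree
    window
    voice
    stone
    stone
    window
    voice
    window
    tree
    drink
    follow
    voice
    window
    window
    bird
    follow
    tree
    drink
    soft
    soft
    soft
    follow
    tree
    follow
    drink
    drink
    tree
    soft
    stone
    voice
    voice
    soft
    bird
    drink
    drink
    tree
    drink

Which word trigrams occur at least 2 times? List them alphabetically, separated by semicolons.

drink drink tree; tree soft stone

Trigram counts meeting the condition (at least 2 times):
  drink drink tree: 2
  tree soft stone: 2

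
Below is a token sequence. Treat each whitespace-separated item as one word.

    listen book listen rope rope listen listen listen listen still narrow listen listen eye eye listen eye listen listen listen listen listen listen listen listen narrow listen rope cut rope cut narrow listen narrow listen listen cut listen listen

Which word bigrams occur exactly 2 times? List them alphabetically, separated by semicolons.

Bigram counts meeting the condition (exactly 2 times):
  eye listen: 2
  listen eye: 2
  listen narrow: 2
  listen rope: 2
  rope cut: 2

eye listen; listen eye; listen narrow; listen rope; rope cut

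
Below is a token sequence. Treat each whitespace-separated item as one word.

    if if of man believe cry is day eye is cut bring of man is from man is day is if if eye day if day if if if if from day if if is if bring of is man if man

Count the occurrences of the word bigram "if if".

6

Scanning the 41 overlapping bigram windows for "if if":
  position 1–2: if if
  position 21–22: if if
  position 27–28: if if
  position 28–29: if if
  position 29–30: if if
  position 33–34: if if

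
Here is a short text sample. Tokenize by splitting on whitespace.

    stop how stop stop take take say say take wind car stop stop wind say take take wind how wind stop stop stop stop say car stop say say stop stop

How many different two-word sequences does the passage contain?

31 tokens → 30 bigram windows in total.
Repeated bigrams (each contributes count−1 duplicates):
  stop stop: 6
  car stop: 2
  say say: 2
  say take: 2
  stop say: 2
  take take: 2
  take wind: 2
11 duplicate windows → 30 − 11 = 19 distinct.

19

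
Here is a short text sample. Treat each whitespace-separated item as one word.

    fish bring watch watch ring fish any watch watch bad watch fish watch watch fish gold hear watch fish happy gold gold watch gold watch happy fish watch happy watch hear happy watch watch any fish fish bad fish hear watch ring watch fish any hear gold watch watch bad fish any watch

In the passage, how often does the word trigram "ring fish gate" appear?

0

Scanning the 51 overlapping trigram windows for "ring fish gate":
  (none found)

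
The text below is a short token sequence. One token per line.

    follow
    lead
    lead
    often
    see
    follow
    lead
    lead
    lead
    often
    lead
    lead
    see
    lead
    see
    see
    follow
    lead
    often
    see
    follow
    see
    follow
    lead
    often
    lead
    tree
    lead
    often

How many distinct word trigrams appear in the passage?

19

29 tokens → 27 trigram windows in total.
Repeated trigrams (each contributes count−1 duplicates):
  see follow lead: 3
  follow lead lead: 2
  follow lead often: 2
  lead lead often: 2
  lead often lead: 2
  lead often see: 2
  often see follow: 2
8 duplicate windows → 27 − 8 = 19 distinct.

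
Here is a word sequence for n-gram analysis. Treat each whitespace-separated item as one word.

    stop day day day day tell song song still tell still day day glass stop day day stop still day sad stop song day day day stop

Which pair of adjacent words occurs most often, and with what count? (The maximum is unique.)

Bigram frequencies (highest first):
  day day: 7
  stop day: 2
  still day: 2
  day stop: 2
  day tell: 1
  tell song: 1
  … (11 more, each ≤ 1)

"day day", 7 times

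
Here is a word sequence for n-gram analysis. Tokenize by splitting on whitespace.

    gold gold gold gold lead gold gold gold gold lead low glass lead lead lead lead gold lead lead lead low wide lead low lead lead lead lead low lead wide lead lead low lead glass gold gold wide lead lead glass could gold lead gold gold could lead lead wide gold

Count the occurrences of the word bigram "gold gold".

8

Scanning the 51 overlapping bigram windows for "gold gold":
  position 1–2: gold gold
  position 2–3: gold gold
  position 3–4: gold gold
  position 6–7: gold gold
  position 7–8: gold gold
  position 8–9: gold gold
  position 37–38: gold gold
  position 46–47: gold gold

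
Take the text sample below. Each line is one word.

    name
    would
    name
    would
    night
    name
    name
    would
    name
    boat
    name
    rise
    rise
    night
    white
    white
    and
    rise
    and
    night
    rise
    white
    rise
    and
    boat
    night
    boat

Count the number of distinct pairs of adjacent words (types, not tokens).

22

27 tokens → 26 bigram windows in total.
Repeated bigrams (each contributes count−1 duplicates):
  name would: 3
  rise and: 2
  would name: 2
4 duplicate windows → 26 − 4 = 22 distinct.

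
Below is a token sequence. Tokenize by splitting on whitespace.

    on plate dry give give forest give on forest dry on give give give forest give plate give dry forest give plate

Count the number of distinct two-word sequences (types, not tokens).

15

22 tokens → 21 bigram windows in total.
Repeated bigrams (each contributes count−1 duplicates):
  forest give: 3
  give give: 3
  give forest: 2
  give plate: 2
6 duplicate windows → 21 − 6 = 15 distinct.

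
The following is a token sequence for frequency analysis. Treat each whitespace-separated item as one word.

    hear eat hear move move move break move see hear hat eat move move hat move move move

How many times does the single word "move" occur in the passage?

9

Scanning the 18 tokens for "move":
  position 4: move
  position 5: move
  position 6: move
  position 8: move
  position 13: move
  position 14: move
  position 16: move
  position 17: move
  position 18: move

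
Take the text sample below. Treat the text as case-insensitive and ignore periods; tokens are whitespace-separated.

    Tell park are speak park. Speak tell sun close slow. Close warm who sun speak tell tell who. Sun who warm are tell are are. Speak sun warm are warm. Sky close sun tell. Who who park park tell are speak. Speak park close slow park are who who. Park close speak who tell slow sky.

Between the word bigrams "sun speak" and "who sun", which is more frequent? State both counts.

"who sun" (2 vs 1)

"sun speak": 1 occurrence
"who sun": 2 occurrences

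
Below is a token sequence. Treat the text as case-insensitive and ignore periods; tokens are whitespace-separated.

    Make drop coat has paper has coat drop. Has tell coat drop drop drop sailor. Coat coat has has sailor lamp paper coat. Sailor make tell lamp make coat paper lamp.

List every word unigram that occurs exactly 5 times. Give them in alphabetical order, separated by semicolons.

drop; has

Unigram counts meeting the condition (exactly 5 times):
  drop: 5
  has: 5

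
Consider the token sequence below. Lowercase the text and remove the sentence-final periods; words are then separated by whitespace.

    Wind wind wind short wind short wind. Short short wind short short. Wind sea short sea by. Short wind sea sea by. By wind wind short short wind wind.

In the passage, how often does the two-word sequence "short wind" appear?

6

Scanning the 28 overlapping bigram windows for "short wind":
  position 4–5: short wind
  position 6–7: short wind
  position 9–10: short wind
  position 12–13: short wind
  position 18–19: short wind
  position 27–28: short wind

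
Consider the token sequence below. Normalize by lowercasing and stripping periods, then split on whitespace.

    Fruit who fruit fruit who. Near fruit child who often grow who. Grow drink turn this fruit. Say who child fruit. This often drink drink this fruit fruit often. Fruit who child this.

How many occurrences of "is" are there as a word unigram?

0

Scanning the 33 tokens for "is":
  (none found)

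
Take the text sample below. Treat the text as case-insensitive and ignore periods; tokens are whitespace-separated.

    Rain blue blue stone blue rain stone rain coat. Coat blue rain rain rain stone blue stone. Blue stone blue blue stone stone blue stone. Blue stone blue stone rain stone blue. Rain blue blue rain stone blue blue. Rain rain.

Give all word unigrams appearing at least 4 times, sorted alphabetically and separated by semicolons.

Unigram counts meeting the condition (at least 4 times):
  blue: 16
  rain: 11
  stone: 12

blue; rain; stone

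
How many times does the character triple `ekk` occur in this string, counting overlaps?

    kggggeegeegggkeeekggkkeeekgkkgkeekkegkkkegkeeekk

Sliding a length-3 window over the 48 characters (46 positions):
  position 33–35: ekk
  position 46–48: ekk

2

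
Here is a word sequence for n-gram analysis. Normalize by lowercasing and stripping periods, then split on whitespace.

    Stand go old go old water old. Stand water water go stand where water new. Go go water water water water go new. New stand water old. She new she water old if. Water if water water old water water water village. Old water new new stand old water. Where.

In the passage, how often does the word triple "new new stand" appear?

2

Scanning the 48 overlapping trigram windows for "new new stand":
  position 23–25: new new stand
  position 45–47: new new stand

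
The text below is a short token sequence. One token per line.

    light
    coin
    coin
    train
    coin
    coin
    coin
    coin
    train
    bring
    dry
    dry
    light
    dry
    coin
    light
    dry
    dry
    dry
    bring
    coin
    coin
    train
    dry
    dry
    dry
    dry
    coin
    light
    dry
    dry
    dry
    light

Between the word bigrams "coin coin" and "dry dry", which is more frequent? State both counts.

"dry dry" (8 vs 5)

"coin coin": 5 occurrences
"dry dry": 8 occurrences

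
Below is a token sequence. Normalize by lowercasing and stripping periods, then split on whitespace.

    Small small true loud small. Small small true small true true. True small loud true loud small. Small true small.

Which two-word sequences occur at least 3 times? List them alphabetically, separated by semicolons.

small small; small true; true small

Bigram counts meeting the condition (at least 3 times):
  small small: 4
  small true: 4
  true small: 3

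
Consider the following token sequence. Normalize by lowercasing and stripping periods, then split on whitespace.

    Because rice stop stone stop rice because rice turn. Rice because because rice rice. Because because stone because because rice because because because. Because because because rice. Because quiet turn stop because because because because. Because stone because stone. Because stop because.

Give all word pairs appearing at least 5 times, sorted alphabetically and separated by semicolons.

Bigram counts meeting the condition (at least 5 times):
  because because: 12
  because rice: 5
  rice because: 5

because because; because rice; rice because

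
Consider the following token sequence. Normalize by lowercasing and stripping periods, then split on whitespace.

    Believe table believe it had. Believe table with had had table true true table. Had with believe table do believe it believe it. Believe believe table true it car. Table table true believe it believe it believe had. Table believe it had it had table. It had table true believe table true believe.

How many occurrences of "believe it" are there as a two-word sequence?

6

Scanning the 52 overlapping bigram windows for "believe it":
  position 3–4: believe it
  position 20–21: believe it
  position 22–23: believe it
  position 33–34: believe it
  position 35–36: believe it
  position 40–41: believe it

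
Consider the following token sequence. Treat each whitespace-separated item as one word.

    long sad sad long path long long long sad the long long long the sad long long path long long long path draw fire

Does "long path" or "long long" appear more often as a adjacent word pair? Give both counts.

"long long" (7 vs 3)

"long path": 3 occurrences
"long long": 7 occurrences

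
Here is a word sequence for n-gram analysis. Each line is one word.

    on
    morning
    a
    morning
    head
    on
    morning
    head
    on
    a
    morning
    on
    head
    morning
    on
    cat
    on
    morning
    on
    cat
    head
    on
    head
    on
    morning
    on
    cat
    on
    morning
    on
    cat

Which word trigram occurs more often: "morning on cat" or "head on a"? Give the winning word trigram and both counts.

"morning on cat" (4 vs 1)

"morning on cat": 4 occurrences
"head on a": 1 occurrence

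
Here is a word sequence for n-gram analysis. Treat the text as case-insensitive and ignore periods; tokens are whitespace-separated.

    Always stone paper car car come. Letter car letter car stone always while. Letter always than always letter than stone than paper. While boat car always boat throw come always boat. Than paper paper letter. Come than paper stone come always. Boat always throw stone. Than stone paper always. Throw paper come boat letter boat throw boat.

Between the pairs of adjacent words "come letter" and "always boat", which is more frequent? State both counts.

"come letter": 1 occurrence
"always boat": 3 occurrences

"always boat" (3 vs 1)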